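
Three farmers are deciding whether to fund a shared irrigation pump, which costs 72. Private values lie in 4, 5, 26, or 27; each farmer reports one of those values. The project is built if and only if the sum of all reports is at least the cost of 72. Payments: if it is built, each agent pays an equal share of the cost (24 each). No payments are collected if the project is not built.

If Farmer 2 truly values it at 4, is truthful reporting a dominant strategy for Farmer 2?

Yes

Check each profile of the others' reports and compare truth against every alternative report.
Others report (4, 4): truth gives 0, best alternative gives 0.
Others report (4, 5): truth gives 0, best alternative gives 0.
Others report (4, 26): truth gives 0, best alternative gives 0.
Others report (4, 27): truth gives 0, best alternative gives 0.
Others report (5, 4): truth gives 0, best alternative gives 0.
Others report (5, 5): truth gives 0, best alternative gives 0.
(Remaining 10 profiles checked similarly; truth is weakly best in each.)
In every case the truthful report is at least as good as any alternative, so it is a dominant strategy.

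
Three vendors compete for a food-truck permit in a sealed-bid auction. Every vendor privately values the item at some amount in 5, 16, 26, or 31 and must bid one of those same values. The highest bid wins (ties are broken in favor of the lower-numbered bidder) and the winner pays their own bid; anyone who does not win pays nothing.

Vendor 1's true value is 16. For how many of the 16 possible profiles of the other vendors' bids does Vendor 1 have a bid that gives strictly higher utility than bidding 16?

1

Others bid (5, 5): truth gives 0; bid 5 gives 11 > 0. Violating.
Others bid (5, 16): truth gives 0; no alternative beats it.
Others bid (5, 26): truth gives 0; no alternative beats it.
(Checking all 16 profiles: 1 has a profitable deviation, 15 do not.)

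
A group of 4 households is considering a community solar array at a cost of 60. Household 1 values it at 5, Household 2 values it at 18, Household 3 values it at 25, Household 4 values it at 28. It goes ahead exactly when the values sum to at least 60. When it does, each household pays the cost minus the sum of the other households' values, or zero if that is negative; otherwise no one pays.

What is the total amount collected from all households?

Total value 76 ≥ cost 60, so it is built.
Household 1: others sum to 71; max(0, 60 - 71) = 0.
Household 2: others sum to 58; max(0, 60 - 58) = 2.
Household 3: others sum to 51; max(0, 60 - 51) = 9.
Household 4: others sum to 48; max(0, 60 - 48) = 12.
Total collected = 0 + 2 + 9 + 12 = 23.

23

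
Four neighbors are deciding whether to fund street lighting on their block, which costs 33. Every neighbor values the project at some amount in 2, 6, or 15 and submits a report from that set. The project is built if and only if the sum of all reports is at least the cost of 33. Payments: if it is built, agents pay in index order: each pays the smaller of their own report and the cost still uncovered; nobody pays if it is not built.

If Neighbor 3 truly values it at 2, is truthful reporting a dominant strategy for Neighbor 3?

Check each profile of the others' reports and compare truth against every alternative report.
Others report (2, 15, 15): truth gives 0, best alternative gives -4.
Others report (6, 6, 15): truth gives 0, best alternative gives -4.
Others report (6, 15, 6): truth gives 0, best alternative gives -4.
Others report (6, 15, 15): truth gives 0, best alternative gives -4.
Others report (15, 2, 15): truth gives 0, best alternative gives -4.
Others report (15, 6, 6): truth gives 0, best alternative gives -4.
(Remaining 21 profiles checked similarly; truth is weakly best in each.)
In every case the truthful report is at least as good as any alternative, so it is a dominant strategy.

Yes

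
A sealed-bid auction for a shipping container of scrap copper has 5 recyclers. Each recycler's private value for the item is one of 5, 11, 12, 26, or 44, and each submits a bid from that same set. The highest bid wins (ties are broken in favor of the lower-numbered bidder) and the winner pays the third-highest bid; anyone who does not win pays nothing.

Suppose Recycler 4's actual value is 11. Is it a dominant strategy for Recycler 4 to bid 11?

No

Consider the case where Recycler 1 bids 5, Recycler 2 bids 5, Recycler 3 bids 5 and Recycler 5 bids 12.
Truthful bid 11: loses, pays 0, utility 0.
Bid 12 instead: wins, pays 5, utility 11 - 5 = 6.
Since 6 > 0, bidding 12 is strictly better here, so truthful bidding is not dominant.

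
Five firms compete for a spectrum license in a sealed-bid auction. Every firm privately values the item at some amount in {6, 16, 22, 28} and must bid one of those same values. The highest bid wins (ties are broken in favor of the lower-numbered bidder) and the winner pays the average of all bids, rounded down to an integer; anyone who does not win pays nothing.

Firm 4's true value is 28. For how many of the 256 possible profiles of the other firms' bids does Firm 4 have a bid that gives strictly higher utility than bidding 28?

Others bid (6, 6, 6, 6): truth gives 18; bid 16 gives 20 > 18. Violating.
Others bid (6, 6, 6, 16): truth gives 16; bid 16 gives 18 > 16. Violating.
Others bid (6, 6, 6, 22): truth gives 15; bid 22 gives 16 > 15. Violating.
Others bid (6, 6, 16, 6): truth gives 16; bid 22 gives 17 > 16. Violating.
Others bid (6, 6, 6, 28): truth gives 14; no alternative beats it.
Others bid (6, 6, 16, 28): truth gives 12; no alternative beats it.
(Checking all 256 profiles: 24 have a profitable deviation, 232 do not.)

24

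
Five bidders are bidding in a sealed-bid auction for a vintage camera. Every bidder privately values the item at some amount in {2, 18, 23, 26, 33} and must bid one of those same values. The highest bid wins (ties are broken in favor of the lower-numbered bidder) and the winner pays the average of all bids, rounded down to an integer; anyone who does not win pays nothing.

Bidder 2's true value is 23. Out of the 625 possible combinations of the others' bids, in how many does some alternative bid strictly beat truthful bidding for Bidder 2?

247

Others bid (2, 2, 2, 2): truth gives 17; bid 18 gives 18 > 17. Violating.
Others bid (2, 2, 2, 18): truth gives 14; bid 18 gives 15 > 14. Violating.
Others bid (2, 2, 2, 26): truth gives 0; bid 26 gives 12 > 0. Violating.
Others bid (2, 2, 2, 33): truth gives 0; bid 33 gives 9 > 0. Violating.
Others bid (2, 2, 2, 23): truth gives 13; no alternative beats it.
Others bid (2, 2, 18, 23): truth gives 10; no alternative beats it.
(Checking all 625 profiles: 247 have a profitable deviation, 378 do not.)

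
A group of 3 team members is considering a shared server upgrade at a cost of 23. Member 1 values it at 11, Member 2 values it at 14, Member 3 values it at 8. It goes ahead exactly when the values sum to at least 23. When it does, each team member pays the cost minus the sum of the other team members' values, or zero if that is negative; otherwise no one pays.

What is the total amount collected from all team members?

5

Total value 33 ≥ cost 23, so it is built.
Member 1: others sum to 22; max(0, 23 - 22) = 1.
Member 2: others sum to 19; max(0, 23 - 19) = 4.
Member 3: others sum to 25; max(0, 23 - 25) = 0.
Total collected = 1 + 4 + 0 = 5.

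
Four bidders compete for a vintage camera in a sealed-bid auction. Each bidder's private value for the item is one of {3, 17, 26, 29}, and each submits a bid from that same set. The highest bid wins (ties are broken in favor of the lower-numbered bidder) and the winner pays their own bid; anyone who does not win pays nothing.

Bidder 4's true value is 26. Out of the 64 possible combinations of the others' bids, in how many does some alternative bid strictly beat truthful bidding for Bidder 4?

Others bid (3, 3, 3): truth gives 0; bid 17 gives 9 > 0. Violating.
Others bid (3, 3, 17): truth gives 0; no alternative beats it.
Others bid (3, 3, 26): truth gives 0; no alternative beats it.
(Checking all 64 profiles: 1 has a profitable deviation, 63 do not.)

1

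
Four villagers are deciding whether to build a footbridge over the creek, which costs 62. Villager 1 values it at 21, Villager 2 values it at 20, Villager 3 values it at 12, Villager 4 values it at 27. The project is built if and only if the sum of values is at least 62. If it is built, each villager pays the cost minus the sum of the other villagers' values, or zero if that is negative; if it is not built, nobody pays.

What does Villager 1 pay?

Total value 80 ≥ cost 62, so the project is built.
The other villagers' values sum to 59.
Cost minus that sum is 62 - 59 = 3.

3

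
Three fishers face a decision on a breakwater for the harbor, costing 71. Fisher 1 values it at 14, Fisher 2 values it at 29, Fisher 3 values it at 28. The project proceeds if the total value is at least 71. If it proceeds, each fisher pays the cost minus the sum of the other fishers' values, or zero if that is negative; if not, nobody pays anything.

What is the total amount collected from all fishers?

Total value 71 ≥ cost 71, so it is built.
Fisher 1: others sum to 57; max(0, 71 - 57) = 14.
Fisher 2: others sum to 42; max(0, 71 - 42) = 29.
Fisher 3: others sum to 43; max(0, 71 - 43) = 28.
Total collected = 14 + 29 + 28 = 71.

71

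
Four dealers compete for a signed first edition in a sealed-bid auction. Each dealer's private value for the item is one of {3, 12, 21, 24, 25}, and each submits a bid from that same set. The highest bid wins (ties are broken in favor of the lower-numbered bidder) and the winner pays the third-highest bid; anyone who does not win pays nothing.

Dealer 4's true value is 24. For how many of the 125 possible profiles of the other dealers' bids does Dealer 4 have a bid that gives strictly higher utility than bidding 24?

Others bid (3, 3, 24): truth gives 0; bid 25 gives 21 > 0. Violating.
Others bid (3, 12, 24): truth gives 0; bid 25 gives 12 > 0. Violating.
Others bid (3, 21, 24): truth gives 0; bid 25 gives 3 > 0. Violating.
Others bid (3, 24, 3): truth gives 0; bid 25 gives 21 > 0. Violating.
Others bid (3, 3, 3): truth gives 21; no alternative beats it.
Others bid (3, 3, 12): truth gives 21; no alternative beats it.
(Checking all 125 profiles: 27 have a profitable deviation, 98 do not.)

27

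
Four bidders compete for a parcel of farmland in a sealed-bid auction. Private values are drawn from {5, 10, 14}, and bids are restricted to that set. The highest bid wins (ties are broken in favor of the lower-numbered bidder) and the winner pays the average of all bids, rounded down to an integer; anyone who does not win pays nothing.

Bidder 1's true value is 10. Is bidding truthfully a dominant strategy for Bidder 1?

Consider the case where Bidder 2 bids 5, Bidder 3 bids 5 and Bidder 4 bids 5.
Truthful bid 10: wins, pays 6, utility 10 - 6 = 4.
Bid 5 instead: wins, pays 5, utility 10 - 5 = 5.
Since 5 > 4, bidding 5 is strictly better here, so truthful bidding is not dominant.

No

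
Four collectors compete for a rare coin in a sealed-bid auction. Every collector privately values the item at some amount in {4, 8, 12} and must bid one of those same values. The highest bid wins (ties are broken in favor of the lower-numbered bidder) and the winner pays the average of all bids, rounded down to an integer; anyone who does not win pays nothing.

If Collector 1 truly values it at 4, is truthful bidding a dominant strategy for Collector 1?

Check each profile of the others' bids and compare truth against every alternative bid.
Others bid (8, 8, 8): truth gives 0, best alternative gives -4.
Others bid (4, 8, 8): truth gives 0, best alternative gives -3.
Others bid (8, 4, 8): truth gives 0, best alternative gives -3.
Others bid (8, 8, 4): truth gives 0, best alternative gives -3.
Others bid (4, 4, 8): truth gives 0, best alternative gives -2.
Others bid (4, 8, 4): truth gives 0, best alternative gives -2.
(Remaining 21 profiles checked similarly; truth is weakly best in each.)
In every case the truthful bid is at least as good as any alternative, so it is a dominant strategy.

Yes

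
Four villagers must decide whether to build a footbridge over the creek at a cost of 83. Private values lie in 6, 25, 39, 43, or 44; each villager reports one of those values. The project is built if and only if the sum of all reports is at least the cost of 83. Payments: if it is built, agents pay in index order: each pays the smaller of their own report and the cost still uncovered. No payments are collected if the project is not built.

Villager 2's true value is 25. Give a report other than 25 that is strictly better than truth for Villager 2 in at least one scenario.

Suppose Villager 1 reports 6, Villager 3 reports 39 and Villager 4 reports 39.
Report 25: project built, pays 25, utility 25 - 25 = 0.
Report 6: project built, pays 6, utility 25 - 6 = 19.
So reporting 6 beats truth here (19 > 0).

6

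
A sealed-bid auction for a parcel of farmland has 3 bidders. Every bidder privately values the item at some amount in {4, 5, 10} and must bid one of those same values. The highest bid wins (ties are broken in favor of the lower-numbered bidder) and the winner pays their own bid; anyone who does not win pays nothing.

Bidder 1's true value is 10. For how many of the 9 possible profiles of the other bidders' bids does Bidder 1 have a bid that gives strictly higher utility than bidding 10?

4

Others bid (4, 4): truth gives 0; bid 4 gives 6 > 0. Violating.
Others bid (4, 5): truth gives 0; bid 5 gives 5 > 0. Violating.
Others bid (5, 4): truth gives 0; bid 5 gives 5 > 0. Violating.
Others bid (5, 5): truth gives 0; bid 5 gives 5 > 0. Violating.
Others bid (4, 10): truth gives 0; no alternative beats it.
Others bid (5, 10): truth gives 0; no alternative beats it.
(Checking all 9 profiles: 4 have a profitable deviation, 5 do not.)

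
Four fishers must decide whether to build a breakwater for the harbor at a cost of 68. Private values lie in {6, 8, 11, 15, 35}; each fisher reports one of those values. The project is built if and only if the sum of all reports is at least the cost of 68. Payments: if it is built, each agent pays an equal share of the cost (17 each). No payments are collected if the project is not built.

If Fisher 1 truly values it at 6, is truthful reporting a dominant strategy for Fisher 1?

Yes

Check each profile of the others' reports and compare truth against every alternative report.
Others report (11, 15, 35): truth gives 0, best alternative gives -11.
Others report (11, 35, 15): truth gives 0, best alternative gives -11.
Others report (15, 11, 35): truth gives 0, best alternative gives -11.
Others report (15, 35, 11): truth gives 0, best alternative gives -11.
Others report (35, 11, 15): truth gives 0, best alternative gives -11.
Others report (35, 15, 11): truth gives 0, best alternative gives -11.
(Remaining 119 profiles checked similarly; truth is weakly best in each.)
In every case the truthful report is at least as good as any alternative, so it is a dominant strategy.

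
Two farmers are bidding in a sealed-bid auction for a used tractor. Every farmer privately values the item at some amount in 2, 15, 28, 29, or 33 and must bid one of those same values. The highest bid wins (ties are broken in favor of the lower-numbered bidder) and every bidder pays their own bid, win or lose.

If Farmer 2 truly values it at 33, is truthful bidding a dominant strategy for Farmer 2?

No

Consider the case where Farmer 1 bids 2.
Truthful bid 33: wins, pays 33, utility 33 - 33 = 0.
Bid 15 instead: wins, pays 15, utility 33 - 15 = 18.
Since 18 > 0, bidding 15 is strictly better here, so truthful bidding is not dominant.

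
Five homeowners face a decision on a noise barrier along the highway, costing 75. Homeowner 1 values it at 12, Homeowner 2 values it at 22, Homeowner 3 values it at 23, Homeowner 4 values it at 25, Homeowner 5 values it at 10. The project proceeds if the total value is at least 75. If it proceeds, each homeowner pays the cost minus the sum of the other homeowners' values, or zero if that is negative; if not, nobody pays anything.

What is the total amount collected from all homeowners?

Total value 92 ≥ cost 75, so it is built.
Homeowner 1: others sum to 80; max(0, 75 - 80) = 0.
Homeowner 2: others sum to 70; max(0, 75 - 70) = 5.
Homeowner 3: others sum to 69; max(0, 75 - 69) = 6.
Homeowner 4: others sum to 67; max(0, 75 - 67) = 8.
Homeowner 5: others sum to 82; max(0, 75 - 82) = 0.
Total collected = 0 + 5 + 6 + 8 + 0 = 19.

19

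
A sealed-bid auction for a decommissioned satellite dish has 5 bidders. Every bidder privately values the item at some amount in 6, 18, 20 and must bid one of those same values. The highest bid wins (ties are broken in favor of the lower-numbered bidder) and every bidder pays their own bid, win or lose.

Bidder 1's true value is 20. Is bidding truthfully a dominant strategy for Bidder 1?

Consider the case where Bidder 2 bids 6, Bidder 3 bids 6, Bidder 4 bids 6 and Bidder 5 bids 6.
Truthful bid 20: wins, pays 20, utility 20 - 20 = 0.
Bid 6 instead: wins, pays 6, utility 20 - 6 = 14.
Since 14 > 0, bidding 6 is strictly better here, so truthful bidding is not dominant.

No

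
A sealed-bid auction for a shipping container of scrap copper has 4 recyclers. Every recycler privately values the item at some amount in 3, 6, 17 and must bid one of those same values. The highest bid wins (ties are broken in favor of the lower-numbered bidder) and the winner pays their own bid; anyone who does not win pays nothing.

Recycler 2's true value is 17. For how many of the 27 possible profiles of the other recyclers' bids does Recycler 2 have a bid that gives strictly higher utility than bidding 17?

4

Others bid (3, 3, 3): truth gives 0; bid 6 gives 11 > 0. Violating.
Others bid (3, 3, 6): truth gives 0; bid 6 gives 11 > 0. Violating.
Others bid (3, 6, 3): truth gives 0; bid 6 gives 11 > 0. Violating.
Others bid (3, 6, 6): truth gives 0; bid 6 gives 11 > 0. Violating.
Others bid (3, 3, 17): truth gives 0; no alternative beats it.
Others bid (3, 6, 17): truth gives 0; no alternative beats it.
(Checking all 27 profiles: 4 have a profitable deviation, 23 do not.)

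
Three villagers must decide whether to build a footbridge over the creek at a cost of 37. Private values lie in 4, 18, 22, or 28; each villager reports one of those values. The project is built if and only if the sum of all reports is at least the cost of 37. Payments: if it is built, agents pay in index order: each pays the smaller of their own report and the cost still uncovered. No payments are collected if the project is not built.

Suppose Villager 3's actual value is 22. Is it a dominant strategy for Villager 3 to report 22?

Check each profile of the others' reports and compare truth against every alternative report.
Others report (18, 22): truth gives 22, best alternative gives 22.
Others report (18, 28): truth gives 22, best alternative gives 22.
Others report (22, 18): truth gives 22, best alternative gives 22.
Others report (22, 22): truth gives 22, best alternative gives 22.
Others report (22, 28): truth gives 22, best alternative gives 22.
Others report (28, 18): truth gives 22, best alternative gives 22.
(Remaining 10 profiles checked similarly; truth is weakly best in each.)
In every case the truthful report is at least as good as any alternative, so it is a dominant strategy.

Yes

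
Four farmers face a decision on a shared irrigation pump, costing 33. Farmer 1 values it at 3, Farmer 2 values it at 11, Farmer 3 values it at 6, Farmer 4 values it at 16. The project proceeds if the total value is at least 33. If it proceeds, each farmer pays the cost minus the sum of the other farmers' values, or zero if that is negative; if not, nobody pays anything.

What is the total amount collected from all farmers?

24

Total value 36 ≥ cost 33, so it is built.
Farmer 1: others sum to 33; max(0, 33 - 33) = 0.
Farmer 2: others sum to 25; max(0, 33 - 25) = 8.
Farmer 3: others sum to 30; max(0, 33 - 30) = 3.
Farmer 4: others sum to 20; max(0, 33 - 20) = 13.
Total collected = 0 + 8 + 3 + 13 = 24.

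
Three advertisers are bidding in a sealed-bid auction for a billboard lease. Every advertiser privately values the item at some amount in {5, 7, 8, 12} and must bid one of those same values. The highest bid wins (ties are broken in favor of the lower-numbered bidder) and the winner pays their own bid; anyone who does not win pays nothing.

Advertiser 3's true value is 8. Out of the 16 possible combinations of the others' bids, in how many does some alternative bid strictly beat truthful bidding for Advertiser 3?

1

Others bid (5, 5): truth gives 0; bid 7 gives 1 > 0. Violating.
Others bid (5, 7): truth gives 0; no alternative beats it.
Others bid (5, 8): truth gives 0; no alternative beats it.
(Checking all 16 profiles: 1 has a profitable deviation, 15 do not.)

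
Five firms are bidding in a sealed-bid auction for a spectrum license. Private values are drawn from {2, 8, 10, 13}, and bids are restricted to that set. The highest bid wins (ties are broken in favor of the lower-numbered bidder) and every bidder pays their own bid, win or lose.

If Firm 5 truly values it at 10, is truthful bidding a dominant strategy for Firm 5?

Consider the case where Firm 1 bids 2, Firm 2 bids 2, Firm 3 bids 2 and Firm 4 bids 2.
Truthful bid 10: wins, pays 10, utility 10 - 10 = 0.
Bid 8 instead: wins, pays 8, utility 10 - 8 = 2.
Since 2 > 0, bidding 8 is strictly better here, so truthful bidding is not dominant.

No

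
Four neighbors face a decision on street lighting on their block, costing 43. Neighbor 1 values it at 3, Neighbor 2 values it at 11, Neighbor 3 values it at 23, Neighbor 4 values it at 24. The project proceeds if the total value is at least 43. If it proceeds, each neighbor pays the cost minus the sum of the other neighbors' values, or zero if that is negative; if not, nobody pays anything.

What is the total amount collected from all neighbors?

Total value 61 ≥ cost 43, so it is built.
Neighbor 1: others sum to 58; max(0, 43 - 58) = 0.
Neighbor 2: others sum to 50; max(0, 43 - 50) = 0.
Neighbor 3: others sum to 38; max(0, 43 - 38) = 5.
Neighbor 4: others sum to 37; max(0, 43 - 37) = 6.
Total collected = 0 + 0 + 5 + 6 = 11.

11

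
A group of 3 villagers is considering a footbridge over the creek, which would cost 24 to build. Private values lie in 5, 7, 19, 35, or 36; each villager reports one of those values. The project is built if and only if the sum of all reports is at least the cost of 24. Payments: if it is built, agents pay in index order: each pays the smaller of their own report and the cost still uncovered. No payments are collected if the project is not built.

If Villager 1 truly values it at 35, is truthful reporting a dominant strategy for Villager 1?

No

Consider the case where Villager 2 reports 5 and Villager 3 reports 5.
Truthful report 35: project built, pays 24, utility 35 - 24 = 11.
Report 19 instead: project built, pays 19, utility 35 - 19 = 16.
Since 16 > 11, reporting 19 is strictly better here, so truthful reporting is not dominant.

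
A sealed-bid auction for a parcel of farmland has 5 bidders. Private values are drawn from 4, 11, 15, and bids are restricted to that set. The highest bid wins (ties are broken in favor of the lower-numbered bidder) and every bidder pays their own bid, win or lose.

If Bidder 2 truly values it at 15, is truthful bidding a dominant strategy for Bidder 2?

Consider the case where Bidder 1 bids 4, Bidder 3 bids 4, Bidder 4 bids 4 and Bidder 5 bids 4.
Truthful bid 15: wins, pays 15, utility 15 - 15 = 0.
Bid 11 instead: wins, pays 11, utility 15 - 11 = 4.
Since 4 > 0, bidding 11 is strictly better here, so truthful bidding is not dominant.

No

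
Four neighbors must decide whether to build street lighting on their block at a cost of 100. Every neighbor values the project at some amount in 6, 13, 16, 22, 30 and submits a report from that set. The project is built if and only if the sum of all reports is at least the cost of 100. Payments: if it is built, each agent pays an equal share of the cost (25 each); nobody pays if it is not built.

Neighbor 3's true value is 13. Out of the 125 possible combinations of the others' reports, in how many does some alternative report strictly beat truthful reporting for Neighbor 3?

Others report (30, 30, 30): truth gives -12; report 6 gives 0 > -12. Violating.
Others report (6, 6, 6): truth gives 0; no alternative beats it.
Others report (6, 6, 13): truth gives 0; no alternative beats it.
(Checking all 125 profiles: 1 has a profitable deviation, 124 do not.)

1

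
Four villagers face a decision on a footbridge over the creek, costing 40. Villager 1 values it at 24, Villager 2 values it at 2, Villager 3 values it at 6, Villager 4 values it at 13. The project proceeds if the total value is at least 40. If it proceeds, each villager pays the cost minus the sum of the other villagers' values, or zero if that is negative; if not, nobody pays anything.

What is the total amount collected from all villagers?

28

Total value 45 ≥ cost 40, so it is built.
Villager 1: others sum to 21; max(0, 40 - 21) = 19.
Villager 2: others sum to 43; max(0, 40 - 43) = 0.
Villager 3: others sum to 39; max(0, 40 - 39) = 1.
Villager 4: others sum to 32; max(0, 40 - 32) = 8.
Total collected = 19 + 0 + 1 + 8 = 28.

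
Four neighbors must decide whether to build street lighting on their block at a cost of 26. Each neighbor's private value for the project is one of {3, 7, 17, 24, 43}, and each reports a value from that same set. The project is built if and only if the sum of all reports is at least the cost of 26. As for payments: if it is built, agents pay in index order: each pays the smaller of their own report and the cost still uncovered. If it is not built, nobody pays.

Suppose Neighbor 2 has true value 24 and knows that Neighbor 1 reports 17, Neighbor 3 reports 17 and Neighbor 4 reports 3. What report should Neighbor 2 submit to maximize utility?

3

Report 3: project built, pays 3, utility 24 - 3 = 21.
Report 7: project built, pays 7, utility 24 - 7 = 17.
Report 17: project built, pays 9, utility 24 - 9 = 15.
Report 24: project built, pays 9, utility 24 - 9 = 15.
Report 43: project built, pays 9, utility 24 - 9 = 15.
The best choice is 3 with utility 21.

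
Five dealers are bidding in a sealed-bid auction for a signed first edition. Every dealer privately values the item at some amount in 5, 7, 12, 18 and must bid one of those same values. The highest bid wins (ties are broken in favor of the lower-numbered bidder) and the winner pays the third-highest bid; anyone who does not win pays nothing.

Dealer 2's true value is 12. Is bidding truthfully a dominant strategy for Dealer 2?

Consider the case where Dealer 1 bids 5, Dealer 3 bids 5, Dealer 4 bids 5 and Dealer 5 bids 18.
Truthful bid 12: loses, pays 0, utility 0.
Bid 18 instead: wins, pays 5, utility 12 - 5 = 7.
Since 7 > 0, bidding 18 is strictly better here, so truthful bidding is not dominant.

No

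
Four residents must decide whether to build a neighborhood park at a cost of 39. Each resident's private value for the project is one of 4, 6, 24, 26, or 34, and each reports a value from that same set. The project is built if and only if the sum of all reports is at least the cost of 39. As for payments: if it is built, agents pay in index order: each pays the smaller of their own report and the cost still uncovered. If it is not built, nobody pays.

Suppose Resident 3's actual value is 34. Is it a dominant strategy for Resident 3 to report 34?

Consider the case where Resident 1 reports 4, Resident 2 reports 4 and Resident 4 reports 6.
Truthful report 34: project built, pays 31, utility 34 - 31 = 3.
Report 26 instead: project built, pays 26, utility 34 - 26 = 8.
Since 8 > 3, reporting 26 is strictly better here, so truthful reporting is not dominant.

No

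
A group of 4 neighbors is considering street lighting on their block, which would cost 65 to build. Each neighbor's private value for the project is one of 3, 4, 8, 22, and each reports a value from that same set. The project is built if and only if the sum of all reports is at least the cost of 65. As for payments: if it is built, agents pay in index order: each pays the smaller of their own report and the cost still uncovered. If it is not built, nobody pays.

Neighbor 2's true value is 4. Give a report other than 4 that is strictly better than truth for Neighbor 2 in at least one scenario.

3

Suppose Neighbor 1 reports 22, Neighbor 3 reports 22 and Neighbor 4 reports 22.
Report 4: project built, pays 4, utility 4 - 4 = 0.
Report 3: project built, pays 3, utility 4 - 3 = 1.
So reporting 3 beats truth here (1 > 0).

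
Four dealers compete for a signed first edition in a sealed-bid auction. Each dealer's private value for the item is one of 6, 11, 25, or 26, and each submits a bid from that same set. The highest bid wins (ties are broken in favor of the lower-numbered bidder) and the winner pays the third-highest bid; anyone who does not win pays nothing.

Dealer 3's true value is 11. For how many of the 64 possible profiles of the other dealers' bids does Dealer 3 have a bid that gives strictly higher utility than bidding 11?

6

Others bid (6, 6, 25): truth gives 0; bid 25 gives 5 > 0. Violating.
Others bid (6, 6, 26): truth gives 0; bid 26 gives 5 > 0. Violating.
Others bid (6, 11, 6): truth gives 0; bid 25 gives 5 > 0. Violating.
Others bid (6, 25, 6): truth gives 0; bid 26 gives 5 > 0. Violating.
Others bid (6, 6, 6): truth gives 5; no alternative beats it.
Others bid (6, 6, 11): truth gives 5; no alternative beats it.
(Checking all 64 profiles: 6 have a profitable deviation, 58 do not.)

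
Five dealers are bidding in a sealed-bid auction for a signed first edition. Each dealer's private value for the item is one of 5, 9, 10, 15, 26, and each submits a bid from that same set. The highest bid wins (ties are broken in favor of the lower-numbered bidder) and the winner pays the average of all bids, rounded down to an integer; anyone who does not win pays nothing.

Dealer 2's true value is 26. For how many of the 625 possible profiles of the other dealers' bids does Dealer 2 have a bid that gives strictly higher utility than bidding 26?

192

Others bid (5, 5, 5, 5): truth gives 17; bid 9 gives 21 > 17. Violating.
Others bid (5, 5, 5, 9): truth gives 16; bid 9 gives 20 > 16. Violating.
Others bid (5, 5, 5, 10): truth gives 16; bid 10 gives 19 > 16. Violating.
Others bid (5, 5, 5, 15): truth gives 15; bid 15 gives 17 > 15. Violating.
Others bid (5, 5, 5, 26): truth gives 13; no alternative beats it.
Others bid (5, 5, 9, 26): truth gives 12; no alternative beats it.
(Checking all 625 profiles: 192 have a profitable deviation, 433 do not.)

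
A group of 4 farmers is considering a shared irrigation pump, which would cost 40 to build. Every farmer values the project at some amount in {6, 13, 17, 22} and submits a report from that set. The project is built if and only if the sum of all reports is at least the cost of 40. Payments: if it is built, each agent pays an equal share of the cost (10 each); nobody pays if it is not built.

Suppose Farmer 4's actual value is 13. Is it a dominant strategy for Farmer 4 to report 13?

Consider the case where Farmer 1 reports 6, Farmer 2 reports 6 and Farmer 3 reports 6.
Truthful report 13: project not built, utility 0.
Report 22 instead: project built, pays 10, utility 13 - 10 = 3.
Since 3 > 0, reporting 22 is strictly better here, so truthful reporting is not dominant.

No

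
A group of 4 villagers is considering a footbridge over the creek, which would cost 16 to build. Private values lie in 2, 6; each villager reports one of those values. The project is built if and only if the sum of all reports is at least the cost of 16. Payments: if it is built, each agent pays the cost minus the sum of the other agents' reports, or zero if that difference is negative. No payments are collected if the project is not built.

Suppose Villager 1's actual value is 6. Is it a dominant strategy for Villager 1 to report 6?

Yes

Check each profile of the others' reports and compare truth against every alternative report.
Others report (6, 6, 6): truth gives 6, best alternative gives 6.
Others report (2, 6, 6): truth gives 4, best alternative gives 4.
Others report (6, 2, 6): truth gives 4, best alternative gives 4.
Others report (6, 6, 2): truth gives 4, best alternative gives 4.
Others report (2, 2, 2): truth gives 0, best alternative gives 0.
Others report (2, 2, 6): truth gives 0, best alternative gives 0.
(Remaining 2 profiles checked similarly; truth is weakly best in each.)
In every case the truthful report is at least as good as any alternative, so it is a dominant strategy.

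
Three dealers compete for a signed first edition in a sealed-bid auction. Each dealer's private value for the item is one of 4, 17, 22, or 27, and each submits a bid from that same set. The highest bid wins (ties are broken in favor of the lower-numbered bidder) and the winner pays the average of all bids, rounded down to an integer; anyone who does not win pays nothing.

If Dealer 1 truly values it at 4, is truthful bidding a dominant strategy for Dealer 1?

Check each profile of the others' bids and compare truth against every alternative bid.
Others bid (17, 17): truth gives 0, best alternative gives -13.
Others bid (4, 17): truth gives 0, best alternative gives -8.
Others bid (17, 4): truth gives 0, best alternative gives -8.
Others bid (4, 4): truth gives 0, best alternative gives -4.
Others bid (4, 22): truth gives 0, best alternative gives 0.
Others bid (4, 27): truth gives 0, best alternative gives 0.
(Remaining 10 profiles checked similarly; truth is weakly best in each.)
In every case the truthful bid is at least as good as any alternative, so it is a dominant strategy.

Yes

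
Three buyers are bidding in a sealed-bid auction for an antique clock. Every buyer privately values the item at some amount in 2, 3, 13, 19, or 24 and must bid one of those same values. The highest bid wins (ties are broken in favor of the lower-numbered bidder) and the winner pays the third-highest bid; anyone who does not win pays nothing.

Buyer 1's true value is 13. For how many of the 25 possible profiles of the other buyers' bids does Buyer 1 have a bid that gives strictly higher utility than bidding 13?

Others bid (2, 19): truth gives 0; bid 19 gives 11 > 0. Violating.
Others bid (2, 24): truth gives 0; bid 24 gives 11 > 0. Violating.
Others bid (3, 19): truth gives 0; bid 19 gives 10 > 0. Violating.
Others bid (3, 24): truth gives 0; bid 24 gives 10 > 0. Violating.
Others bid (2, 2): truth gives 11; no alternative beats it.
Others bid (2, 3): truth gives 11; no alternative beats it.
(Checking all 25 profiles: 8 have a profitable deviation, 17 do not.)

8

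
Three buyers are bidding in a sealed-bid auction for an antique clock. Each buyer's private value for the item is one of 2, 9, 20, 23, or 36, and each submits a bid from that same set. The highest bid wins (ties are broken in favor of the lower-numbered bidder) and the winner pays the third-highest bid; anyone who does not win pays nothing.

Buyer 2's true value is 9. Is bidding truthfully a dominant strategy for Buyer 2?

No

Consider the case where Buyer 1 bids 2 and Buyer 3 bids 20.
Truthful bid 9: loses, pays 0, utility 0.
Bid 20 instead: wins, pays 2, utility 9 - 2 = 7.
Since 7 > 0, bidding 20 is strictly better here, so truthful bidding is not dominant.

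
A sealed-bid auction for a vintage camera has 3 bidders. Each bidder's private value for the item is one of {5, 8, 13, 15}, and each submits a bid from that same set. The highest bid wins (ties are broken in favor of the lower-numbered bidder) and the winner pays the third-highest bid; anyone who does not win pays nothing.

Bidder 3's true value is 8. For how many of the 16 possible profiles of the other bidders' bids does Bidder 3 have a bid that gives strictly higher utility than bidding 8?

Others bid (5, 8): truth gives 0; bid 13 gives 3 > 0. Violating.
Others bid (5, 13): truth gives 0; bid 15 gives 3 > 0. Violating.
Others bid (8, 5): truth gives 0; bid 13 gives 3 > 0. Violating.
Others bid (13, 5): truth gives 0; bid 15 gives 3 > 0. Violating.
Others bid (5, 5): truth gives 3; no alternative beats it.
Others bid (5, 15): truth gives 0; no alternative beats it.
(Checking all 16 profiles: 4 have a profitable deviation, 12 do not.)

4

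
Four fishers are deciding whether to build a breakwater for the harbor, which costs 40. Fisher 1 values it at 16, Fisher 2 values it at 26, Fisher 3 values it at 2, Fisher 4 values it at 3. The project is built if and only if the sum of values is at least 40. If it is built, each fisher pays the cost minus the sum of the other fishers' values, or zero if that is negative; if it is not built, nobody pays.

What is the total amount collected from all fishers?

28

Total value 47 ≥ cost 40, so it is built.
Fisher 1: others sum to 31; max(0, 40 - 31) = 9.
Fisher 2: others sum to 21; max(0, 40 - 21) = 19.
Fisher 3: others sum to 45; max(0, 40 - 45) = 0.
Fisher 4: others sum to 44; max(0, 40 - 44) = 0.
Total collected = 9 + 19 + 0 + 0 = 28.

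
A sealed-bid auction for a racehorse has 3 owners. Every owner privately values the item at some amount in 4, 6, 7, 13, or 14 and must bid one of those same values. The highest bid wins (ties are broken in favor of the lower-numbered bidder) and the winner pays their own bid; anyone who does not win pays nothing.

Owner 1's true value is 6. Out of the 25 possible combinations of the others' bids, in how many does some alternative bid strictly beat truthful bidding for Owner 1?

Others bid (4, 4): truth gives 0; bid 4 gives 2 > 0. Violating.
Others bid (4, 6): truth gives 0; no alternative beats it.
Others bid (4, 7): truth gives 0; no alternative beats it.
(Checking all 25 profiles: 1 has a profitable deviation, 24 do not.)

1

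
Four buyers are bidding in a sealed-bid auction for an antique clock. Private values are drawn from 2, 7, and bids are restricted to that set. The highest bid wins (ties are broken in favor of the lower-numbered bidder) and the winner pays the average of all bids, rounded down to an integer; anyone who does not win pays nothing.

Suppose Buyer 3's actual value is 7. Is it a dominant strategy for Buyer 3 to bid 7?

Yes

Check each profile of the others' bids and compare truth against every alternative bid.
Others bid (2, 2, 2): truth gives 4, best alternative gives 0.
Others bid (2, 2, 7): truth gives 3, best alternative gives 0.
Others bid (2, 7, 2): truth gives 0, best alternative gives 0.
Others bid (2, 7, 7): truth gives 0, best alternative gives 0.
Others bid (7, 2, 2): truth gives 0, best alternative gives 0.
Others bid (7, 2, 7): truth gives 0, best alternative gives 0.
(Remaining 2 profiles checked similarly; truth is weakly best in each.)
In every case the truthful bid is at least as good as any alternative, so it is a dominant strategy.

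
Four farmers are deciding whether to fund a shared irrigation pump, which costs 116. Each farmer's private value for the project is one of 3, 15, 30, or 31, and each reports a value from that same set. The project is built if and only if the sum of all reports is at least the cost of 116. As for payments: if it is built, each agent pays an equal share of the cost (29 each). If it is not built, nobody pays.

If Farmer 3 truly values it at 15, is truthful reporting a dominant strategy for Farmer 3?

Yes

Check each profile of the others' reports and compare truth against every alternative report.
Others report (3, 3, 3): truth gives 0, best alternative gives 0.
Others report (3, 3, 15): truth gives 0, best alternative gives 0.
Others report (3, 3, 30): truth gives 0, best alternative gives 0.
Others report (3, 3, 31): truth gives 0, best alternative gives 0.
Others report (3, 15, 3): truth gives 0, best alternative gives 0.
Others report (3, 15, 15): truth gives 0, best alternative gives 0.
(Remaining 58 profiles checked similarly; truth is weakly best in each.)
In every case the truthful report is at least as good as any alternative, so it is a dominant strategy.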